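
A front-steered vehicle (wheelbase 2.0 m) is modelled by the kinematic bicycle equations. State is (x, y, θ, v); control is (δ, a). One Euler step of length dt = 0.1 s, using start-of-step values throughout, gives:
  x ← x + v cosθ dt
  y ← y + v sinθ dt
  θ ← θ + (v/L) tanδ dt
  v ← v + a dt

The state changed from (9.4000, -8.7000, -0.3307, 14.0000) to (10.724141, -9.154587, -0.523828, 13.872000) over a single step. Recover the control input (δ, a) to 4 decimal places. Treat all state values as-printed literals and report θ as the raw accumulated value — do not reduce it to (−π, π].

a = (v'−v)/dt = (-0.128000)/0.1 = -1.2800
Δθ = θ'−θ = -0.193128;  (v·dt/L) = 14.0000·0.1/2.0 = 0.700000
tan δ = Δθ·L/(v·dt) = -0.275897  →  δ = -0.2692

δ = -0.2692, a = -1.2800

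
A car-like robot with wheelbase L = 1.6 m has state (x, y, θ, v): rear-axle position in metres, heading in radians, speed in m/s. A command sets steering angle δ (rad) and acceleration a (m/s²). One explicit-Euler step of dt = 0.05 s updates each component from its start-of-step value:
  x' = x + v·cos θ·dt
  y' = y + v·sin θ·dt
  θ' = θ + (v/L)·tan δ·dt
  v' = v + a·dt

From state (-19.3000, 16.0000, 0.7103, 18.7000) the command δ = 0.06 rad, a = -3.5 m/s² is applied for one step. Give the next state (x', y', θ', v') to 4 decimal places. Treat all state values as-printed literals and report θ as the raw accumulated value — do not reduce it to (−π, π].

(-18.5911, 16.6097, 0.7454, 18.5250)

x' = -19.3000 + 18.7000·cos(0.7103)·0.05 = -18.5911
y' = 16.0000 + 18.7000·sin(0.7103)·0.05 = 16.6097
θ' = 0.7103 + (18.7000/1.6)·tan(0.06)·0.05 = 0.7454
v' = 18.7000 − 3.5000·0.05 = 18.5250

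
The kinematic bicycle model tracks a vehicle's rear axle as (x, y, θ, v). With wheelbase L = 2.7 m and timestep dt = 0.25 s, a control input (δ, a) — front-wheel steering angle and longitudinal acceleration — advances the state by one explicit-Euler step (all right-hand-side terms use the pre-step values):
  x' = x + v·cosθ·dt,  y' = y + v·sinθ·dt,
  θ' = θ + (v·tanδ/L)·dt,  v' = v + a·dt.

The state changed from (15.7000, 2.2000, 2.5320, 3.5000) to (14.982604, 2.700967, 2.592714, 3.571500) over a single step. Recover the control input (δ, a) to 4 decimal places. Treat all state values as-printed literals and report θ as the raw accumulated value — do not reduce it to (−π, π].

a = (v'−v)/dt = (0.071500)/0.25 = 0.2860
Δθ = θ'−θ = 0.060714;  (v·dt/L) = 3.5000·0.25/2.7 = 0.324074
tan δ = Δθ·L/(v·dt) = 0.187346  →  δ = 0.1852

δ = 0.1852, a = 0.2860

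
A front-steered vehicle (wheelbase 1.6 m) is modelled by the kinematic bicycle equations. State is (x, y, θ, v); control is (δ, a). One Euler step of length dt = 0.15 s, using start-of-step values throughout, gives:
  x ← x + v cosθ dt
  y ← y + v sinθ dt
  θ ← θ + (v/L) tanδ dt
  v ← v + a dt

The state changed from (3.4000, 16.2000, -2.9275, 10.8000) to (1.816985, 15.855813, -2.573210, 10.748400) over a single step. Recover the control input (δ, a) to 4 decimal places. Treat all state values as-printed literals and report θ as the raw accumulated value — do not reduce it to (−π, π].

δ = 0.3366, a = -0.3440

a = (v'−v)/dt = (-0.051600)/0.15 = -0.3440
Δθ = θ'−θ = 0.354290;  (v·dt/L) = 10.8000·0.15/1.6 = 1.012500
tan δ = Δθ·L/(v·dt) = 0.349916  →  δ = 0.3366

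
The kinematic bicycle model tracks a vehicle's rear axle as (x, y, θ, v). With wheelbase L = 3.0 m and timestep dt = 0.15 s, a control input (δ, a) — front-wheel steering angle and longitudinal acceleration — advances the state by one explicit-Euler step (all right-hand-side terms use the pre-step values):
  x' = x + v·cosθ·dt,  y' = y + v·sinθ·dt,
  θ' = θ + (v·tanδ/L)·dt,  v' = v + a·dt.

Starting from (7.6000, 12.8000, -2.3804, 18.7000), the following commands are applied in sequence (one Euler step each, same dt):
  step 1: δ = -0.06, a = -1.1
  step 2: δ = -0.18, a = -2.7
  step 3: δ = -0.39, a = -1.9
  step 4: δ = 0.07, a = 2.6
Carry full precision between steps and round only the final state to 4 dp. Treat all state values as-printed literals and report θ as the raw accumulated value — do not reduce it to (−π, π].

after step 1 (δ=-0.06, a=-1.1): (5.569141, 10.865152, -2.436567, 18.535000)
after step 2 (δ=-0.18, a=-2.7): (3.451716, 9.063402, -2.605208, 18.130000)
after step 3 (δ=-0.39, a=-1.9): (1.114138, 7.673651, -2.977829, 17.845000)
after step 4 (δ=0.07, a=2.6): (-1.526799, 7.237253, -2.915269, 18.235000)

(-1.5268, 7.2373, -2.9153, 18.2350)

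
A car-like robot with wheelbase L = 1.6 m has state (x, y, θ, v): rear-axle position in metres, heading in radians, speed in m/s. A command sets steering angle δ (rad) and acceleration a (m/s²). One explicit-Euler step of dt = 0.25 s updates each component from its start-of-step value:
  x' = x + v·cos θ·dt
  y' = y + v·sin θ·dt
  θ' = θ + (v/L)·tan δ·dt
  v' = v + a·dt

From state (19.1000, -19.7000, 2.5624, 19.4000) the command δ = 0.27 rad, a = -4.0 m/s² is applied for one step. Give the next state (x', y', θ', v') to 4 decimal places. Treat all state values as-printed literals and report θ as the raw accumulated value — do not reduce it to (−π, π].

x' = 19.1000 + 19.4000·cos(2.5624)·0.25 = 15.0410
y' = -19.7000 + 19.4000·sin(2.5624)·0.25 = -17.0454
θ' = 2.5624 + (19.4000/1.6)·tan(0.27)·0.25 = 3.4013
v' = 19.4000 − 4.0000·0.25 = 18.4000

(15.0410, -17.0454, 3.4013, 18.4000)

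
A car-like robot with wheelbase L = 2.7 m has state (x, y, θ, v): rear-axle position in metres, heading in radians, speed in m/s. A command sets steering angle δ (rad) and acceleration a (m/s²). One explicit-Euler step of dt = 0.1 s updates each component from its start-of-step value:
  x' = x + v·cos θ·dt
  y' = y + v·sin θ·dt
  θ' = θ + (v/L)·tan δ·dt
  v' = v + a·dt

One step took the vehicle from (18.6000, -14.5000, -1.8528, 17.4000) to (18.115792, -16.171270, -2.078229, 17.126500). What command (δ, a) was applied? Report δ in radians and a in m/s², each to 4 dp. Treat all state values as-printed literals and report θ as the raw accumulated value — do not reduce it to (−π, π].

δ = -0.3365, a = -2.7350

a = (v'−v)/dt = (-0.273500)/0.1 = -2.7350
Δθ = θ'−θ = -0.225429;  (v·dt/L) = 17.4000·0.1/2.7 = 0.644444
tan δ = Δθ·L/(v·dt) = -0.349804  →  δ = -0.3365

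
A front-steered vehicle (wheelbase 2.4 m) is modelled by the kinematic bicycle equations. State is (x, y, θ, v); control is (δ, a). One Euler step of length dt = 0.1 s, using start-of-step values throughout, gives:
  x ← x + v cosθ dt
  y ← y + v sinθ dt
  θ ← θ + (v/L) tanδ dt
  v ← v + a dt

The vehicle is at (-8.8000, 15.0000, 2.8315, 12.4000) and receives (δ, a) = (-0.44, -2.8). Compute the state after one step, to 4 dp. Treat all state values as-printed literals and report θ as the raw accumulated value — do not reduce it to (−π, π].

x' = -8.8000 + 12.4000·cos(2.8315)·0.1 = -9.9809
y' = 15.0000 + 12.4000·sin(2.8315)·0.1 = 15.3784
θ' = 2.8315 + (12.4000/2.4)·tan(-0.44)·0.1 = 2.5883
v' = 12.4000 − 2.8000·0.1 = 12.1200

(-9.9809, 15.3784, 2.5883, 12.1200)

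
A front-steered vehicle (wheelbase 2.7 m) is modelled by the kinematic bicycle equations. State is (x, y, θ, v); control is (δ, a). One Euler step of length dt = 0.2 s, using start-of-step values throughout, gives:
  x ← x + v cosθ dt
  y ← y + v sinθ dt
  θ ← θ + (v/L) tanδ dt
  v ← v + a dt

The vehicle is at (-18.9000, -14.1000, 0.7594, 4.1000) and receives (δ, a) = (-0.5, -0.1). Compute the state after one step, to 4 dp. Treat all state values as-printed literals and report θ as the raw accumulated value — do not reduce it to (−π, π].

x' = -18.9000 + 4.1000·cos(0.7594)·0.2 = -18.3053
y' = -14.1000 + 4.1000·sin(0.7594)·0.2 = -13.5354
θ' = 0.7594 + (4.1000/2.7)·tan(-0.5)·0.2 = 0.5935
v' = 4.1000 − 0.1000·0.2 = 4.0800

(-18.3053, -13.5354, 0.5935, 4.0800)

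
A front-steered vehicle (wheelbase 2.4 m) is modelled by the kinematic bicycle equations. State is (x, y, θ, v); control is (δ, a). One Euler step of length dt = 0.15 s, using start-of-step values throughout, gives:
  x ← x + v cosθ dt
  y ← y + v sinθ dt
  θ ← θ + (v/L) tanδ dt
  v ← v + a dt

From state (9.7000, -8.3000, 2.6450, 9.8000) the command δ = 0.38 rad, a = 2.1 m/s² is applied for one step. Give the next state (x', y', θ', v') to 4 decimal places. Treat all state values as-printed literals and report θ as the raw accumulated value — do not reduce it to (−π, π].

x' = 9.7000 + 9.8000·cos(2.6450)·0.15 = 8.4076
y' = -8.3000 + 9.8000·sin(2.6450)·0.15 = -7.5996
θ' = 2.6450 + (9.8000/2.4)·tan(0.38)·0.15 = 2.8896
v' = 9.8000 + 2.1000·0.15 = 10.1150

(8.4076, -7.5996, 2.8896, 10.1150)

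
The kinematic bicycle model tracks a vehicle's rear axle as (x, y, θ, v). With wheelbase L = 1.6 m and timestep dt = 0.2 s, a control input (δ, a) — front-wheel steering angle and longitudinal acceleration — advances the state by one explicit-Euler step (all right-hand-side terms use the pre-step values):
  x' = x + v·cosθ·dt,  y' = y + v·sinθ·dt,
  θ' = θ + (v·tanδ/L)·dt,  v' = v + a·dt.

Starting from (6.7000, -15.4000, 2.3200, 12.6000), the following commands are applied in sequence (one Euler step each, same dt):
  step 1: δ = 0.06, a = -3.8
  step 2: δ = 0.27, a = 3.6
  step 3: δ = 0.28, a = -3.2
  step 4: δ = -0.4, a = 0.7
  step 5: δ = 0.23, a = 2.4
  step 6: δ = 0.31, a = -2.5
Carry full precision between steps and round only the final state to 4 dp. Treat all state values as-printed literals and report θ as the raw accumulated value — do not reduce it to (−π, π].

after step 1 (δ=0.06, a=-3.8): (4.983739, -13.554777, 2.414614, 11.840000)
after step 2 (δ=0.27, a=3.6): (3.214404, -11.980967, 2.824216, 12.560000)
after step 3 (δ=0.28, a=-3.2): (0.827860, -11.197033, 3.275676, 11.920000)
after step 4 (δ=-0.4, a=0.7): (-1.534742, -11.515731, 2.645714, 12.060000)
after step 5 (δ=0.23, a=2.4): (-3.656219, -10.368090, 2.998685, 12.540000)
after step 6 (δ=0.31, a=-2.5): (-6.138653, -10.010896, 3.500798, 12.040000)

(-6.1387, -10.0109, 3.5008, 12.0400)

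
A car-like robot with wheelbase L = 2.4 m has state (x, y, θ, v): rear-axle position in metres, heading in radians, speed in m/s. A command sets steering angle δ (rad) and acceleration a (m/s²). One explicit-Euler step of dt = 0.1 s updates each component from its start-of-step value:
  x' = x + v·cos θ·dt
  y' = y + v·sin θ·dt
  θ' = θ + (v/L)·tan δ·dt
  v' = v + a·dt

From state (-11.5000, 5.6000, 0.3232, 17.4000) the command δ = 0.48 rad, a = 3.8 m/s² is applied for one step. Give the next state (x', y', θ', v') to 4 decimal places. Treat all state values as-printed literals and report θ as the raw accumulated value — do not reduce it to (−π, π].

x' = -11.5000 + 17.4000·cos(0.3232)·0.1 = -9.8501
y' = 5.6000 + 17.4000·sin(0.3232)·0.1 = 6.1526
θ' = 0.3232 + (17.4000/2.4)·tan(0.48)·0.1 = 0.7006
v' = 17.4000 + 3.8000·0.1 = 17.7800

(-9.8501, 6.1526, 0.7006, 17.7800)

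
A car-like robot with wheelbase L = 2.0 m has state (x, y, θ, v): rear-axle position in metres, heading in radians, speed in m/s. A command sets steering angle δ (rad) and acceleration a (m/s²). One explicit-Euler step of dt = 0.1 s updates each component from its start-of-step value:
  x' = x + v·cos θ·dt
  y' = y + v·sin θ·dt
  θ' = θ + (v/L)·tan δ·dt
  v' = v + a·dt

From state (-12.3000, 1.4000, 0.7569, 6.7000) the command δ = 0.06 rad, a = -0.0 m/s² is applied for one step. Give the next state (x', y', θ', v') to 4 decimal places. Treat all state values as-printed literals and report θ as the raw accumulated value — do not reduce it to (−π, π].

x' = -12.3000 + 6.7000·cos(0.7569)·0.1 = -11.8129
y' = 1.4000 + 6.7000·sin(0.7569)·0.1 = 1.8601
θ' = 0.7569 + (6.7000/2.0)·tan(0.06)·0.1 = 0.7770
v' = 6.7000 + 0.0000·0.1 = 6.7000

(-11.8129, 1.8601, 0.7770, 6.7000)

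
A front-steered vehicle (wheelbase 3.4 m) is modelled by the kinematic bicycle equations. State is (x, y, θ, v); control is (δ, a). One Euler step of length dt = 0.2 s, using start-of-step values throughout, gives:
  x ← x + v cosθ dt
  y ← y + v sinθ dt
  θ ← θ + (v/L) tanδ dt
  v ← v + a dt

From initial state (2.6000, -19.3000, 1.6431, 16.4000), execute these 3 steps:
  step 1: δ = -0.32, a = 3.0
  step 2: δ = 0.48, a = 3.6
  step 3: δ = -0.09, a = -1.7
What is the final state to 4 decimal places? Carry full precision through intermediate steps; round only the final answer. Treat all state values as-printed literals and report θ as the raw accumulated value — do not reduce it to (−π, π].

after step 1 (δ=-0.32, a=3.0): (2.363051, -16.028570, 1.323407, 17.000000)
after step 2 (δ=0.48, a=3.6): (3.195622, -12.732083, 1.844018, 17.720000)
after step 3 (δ=-0.09, a=-1.7): (2.239328, -9.319542, 1.749952, 17.380000)

(2.2393, -9.3195, 1.7500, 17.3800)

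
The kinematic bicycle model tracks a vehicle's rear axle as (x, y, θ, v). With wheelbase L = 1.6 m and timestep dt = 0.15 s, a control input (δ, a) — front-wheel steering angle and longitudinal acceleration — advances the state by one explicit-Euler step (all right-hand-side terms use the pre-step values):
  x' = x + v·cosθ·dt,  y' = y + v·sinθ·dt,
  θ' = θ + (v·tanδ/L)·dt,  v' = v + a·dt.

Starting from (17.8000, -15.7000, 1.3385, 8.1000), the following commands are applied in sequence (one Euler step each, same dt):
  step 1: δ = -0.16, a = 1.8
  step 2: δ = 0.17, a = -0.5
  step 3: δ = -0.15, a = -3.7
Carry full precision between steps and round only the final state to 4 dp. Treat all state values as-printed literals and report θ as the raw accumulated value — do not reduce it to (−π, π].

after step 1 (δ=-0.16, a=1.8): (18.079709, -14.517635, 1.215952, 8.370000)
after step 2 (δ=0.17, a=-0.5): (18.515924, -13.340351, 1.350649, 8.295000)
after step 3 (δ=-0.15, a=-3.7): (18.787635, -12.126131, 1.233118, 7.740000)

(18.7876, -12.1261, 1.2331, 7.7400)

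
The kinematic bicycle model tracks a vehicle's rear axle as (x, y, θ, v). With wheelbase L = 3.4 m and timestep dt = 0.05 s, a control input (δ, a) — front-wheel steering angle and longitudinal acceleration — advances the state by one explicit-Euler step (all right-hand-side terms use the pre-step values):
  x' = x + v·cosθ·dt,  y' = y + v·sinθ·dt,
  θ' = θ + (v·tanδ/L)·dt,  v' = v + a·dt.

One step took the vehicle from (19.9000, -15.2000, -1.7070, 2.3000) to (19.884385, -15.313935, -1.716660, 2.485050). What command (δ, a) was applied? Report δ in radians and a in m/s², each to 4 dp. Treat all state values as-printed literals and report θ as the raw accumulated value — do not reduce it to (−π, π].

a = (v'−v)/dt = (0.185050)/0.05 = 3.7010
Δθ = θ'−θ = -0.009660;  (v·dt/L) = 2.3000·0.05/3.4 = 0.033824
tan δ = Δθ·L/(v·dt) = -0.285600  →  δ = -0.2782

δ = -0.2782, a = 3.7010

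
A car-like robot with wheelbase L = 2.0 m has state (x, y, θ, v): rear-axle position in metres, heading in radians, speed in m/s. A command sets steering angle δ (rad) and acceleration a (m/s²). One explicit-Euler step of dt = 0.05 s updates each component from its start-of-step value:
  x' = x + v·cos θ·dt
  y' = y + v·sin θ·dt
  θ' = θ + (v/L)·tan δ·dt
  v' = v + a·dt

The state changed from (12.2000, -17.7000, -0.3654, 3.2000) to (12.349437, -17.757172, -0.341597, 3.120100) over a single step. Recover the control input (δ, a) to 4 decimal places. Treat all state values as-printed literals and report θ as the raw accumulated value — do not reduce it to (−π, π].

δ = 0.2892, a = -1.5980

a = (v'−v)/dt = (-0.079900)/0.05 = -1.5980
Δθ = θ'−θ = 0.023803;  (v·dt/L) = 3.2000·0.05/2.0 = 0.080000
tan δ = Δθ·L/(v·dt) = 0.297538  →  δ = 0.2892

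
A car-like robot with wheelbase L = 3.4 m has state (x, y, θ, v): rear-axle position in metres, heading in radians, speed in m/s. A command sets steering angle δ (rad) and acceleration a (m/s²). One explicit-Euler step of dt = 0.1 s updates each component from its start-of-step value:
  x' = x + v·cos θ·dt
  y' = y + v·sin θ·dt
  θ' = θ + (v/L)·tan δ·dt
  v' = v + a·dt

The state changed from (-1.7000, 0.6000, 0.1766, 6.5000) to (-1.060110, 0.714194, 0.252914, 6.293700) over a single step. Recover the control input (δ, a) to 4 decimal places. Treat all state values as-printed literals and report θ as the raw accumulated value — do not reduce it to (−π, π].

a = (v'−v)/dt = (-0.206300)/0.1 = -2.0630
Δθ = θ'−θ = 0.076314;  (v·dt/L) = 6.5000·0.1/3.4 = 0.191176
tan δ = Δθ·L/(v·dt) = 0.399181  →  δ = 0.3798

δ = 0.3798, a = -2.0630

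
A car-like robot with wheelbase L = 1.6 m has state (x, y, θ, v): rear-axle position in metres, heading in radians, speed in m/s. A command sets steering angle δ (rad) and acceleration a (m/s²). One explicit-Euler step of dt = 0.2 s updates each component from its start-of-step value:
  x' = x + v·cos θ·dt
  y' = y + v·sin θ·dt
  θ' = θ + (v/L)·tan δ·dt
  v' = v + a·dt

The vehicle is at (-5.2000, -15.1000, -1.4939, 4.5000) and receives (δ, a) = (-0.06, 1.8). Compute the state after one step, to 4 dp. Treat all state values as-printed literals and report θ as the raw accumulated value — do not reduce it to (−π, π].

x' = -5.2000 + 4.5000·cos(-1.4939)·0.2 = -5.1309
y' = -15.1000 + 4.5000·sin(-1.4939)·0.2 = -15.9973
θ' = -1.4939 + (4.5000/1.6)·tan(-0.06)·0.2 = -1.5277
v' = 4.5000 + 1.8000·0.2 = 4.8600

(-5.1309, -15.9973, -1.5277, 4.8600)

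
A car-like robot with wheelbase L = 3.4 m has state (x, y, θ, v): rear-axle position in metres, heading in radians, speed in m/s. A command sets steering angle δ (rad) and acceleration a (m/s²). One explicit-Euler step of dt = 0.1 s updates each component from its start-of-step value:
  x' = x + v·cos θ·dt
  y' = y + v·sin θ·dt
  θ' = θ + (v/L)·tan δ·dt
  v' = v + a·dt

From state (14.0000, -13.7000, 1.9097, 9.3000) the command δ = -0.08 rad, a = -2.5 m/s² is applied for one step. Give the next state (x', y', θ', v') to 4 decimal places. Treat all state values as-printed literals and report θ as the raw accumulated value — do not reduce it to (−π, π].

(13.6908, -12.8229, 1.8878, 9.0500)

x' = 14.0000 + 9.3000·cos(1.9097)·0.1 = 13.6908
y' = -13.7000 + 9.3000·sin(1.9097)·0.1 = -12.8229
θ' = 1.9097 + (9.3000/3.4)·tan(-0.08)·0.1 = 1.8878
v' = 9.3000 − 2.5000·0.1 = 9.0500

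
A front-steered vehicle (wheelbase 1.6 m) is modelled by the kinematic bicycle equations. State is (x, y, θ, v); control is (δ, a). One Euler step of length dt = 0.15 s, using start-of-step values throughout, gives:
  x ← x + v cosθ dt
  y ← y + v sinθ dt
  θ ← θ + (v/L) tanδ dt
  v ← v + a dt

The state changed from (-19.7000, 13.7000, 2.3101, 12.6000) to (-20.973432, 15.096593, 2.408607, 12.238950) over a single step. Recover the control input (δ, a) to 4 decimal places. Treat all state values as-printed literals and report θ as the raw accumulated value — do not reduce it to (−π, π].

δ = 0.0832, a = -2.4070

a = (v'−v)/dt = (-0.361050)/0.15 = -2.4070
Δθ = θ'−θ = 0.098507;  (v·dt/L) = 12.6000·0.15/1.6 = 1.181250
tan δ = Δθ·L/(v·dt) = 0.083392  →  δ = 0.0832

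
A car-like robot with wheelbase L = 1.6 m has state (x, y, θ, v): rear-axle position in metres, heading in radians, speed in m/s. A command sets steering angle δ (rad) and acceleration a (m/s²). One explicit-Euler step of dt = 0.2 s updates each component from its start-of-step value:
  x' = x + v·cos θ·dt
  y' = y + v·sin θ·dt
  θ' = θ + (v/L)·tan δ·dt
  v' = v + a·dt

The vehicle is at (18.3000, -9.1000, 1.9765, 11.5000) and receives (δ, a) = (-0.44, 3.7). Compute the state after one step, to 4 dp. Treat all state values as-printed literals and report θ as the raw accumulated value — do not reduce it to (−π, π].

x' = 18.3000 + 11.5000·cos(1.9765)·0.2 = 17.3923
y' = -9.1000 + 11.5000·sin(1.9765)·0.2 = -6.9867
θ' = 1.9765 + (11.5000/1.6)·tan(-0.44)·0.2 = 1.2998
v' = 11.5000 + 3.7000·0.2 = 12.2400

(17.3923, -6.9867, 1.2998, 12.2400)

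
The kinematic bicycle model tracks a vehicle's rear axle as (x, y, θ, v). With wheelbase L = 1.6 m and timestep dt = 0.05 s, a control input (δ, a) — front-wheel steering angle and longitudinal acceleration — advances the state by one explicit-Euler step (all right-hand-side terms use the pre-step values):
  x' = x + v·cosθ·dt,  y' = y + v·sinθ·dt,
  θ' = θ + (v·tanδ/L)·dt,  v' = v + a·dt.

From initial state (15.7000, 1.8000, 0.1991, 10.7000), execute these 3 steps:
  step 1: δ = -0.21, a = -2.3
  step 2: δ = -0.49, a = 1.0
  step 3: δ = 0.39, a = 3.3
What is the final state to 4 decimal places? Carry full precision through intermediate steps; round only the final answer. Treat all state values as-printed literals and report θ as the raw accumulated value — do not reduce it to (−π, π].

after step 1 (δ=-0.21, a=-2.3): (16.224431, 1.905816, 0.127830, 10.585000)
after step 2 (δ=-0.49, a=1.0): (16.749363, 1.973286, -0.048604, 10.635000)
after step 3 (δ=0.39, a=3.3): (17.280485, 1.947451, 0.088007, 10.800000)

(17.2805, 1.9475, 0.0880, 10.8000)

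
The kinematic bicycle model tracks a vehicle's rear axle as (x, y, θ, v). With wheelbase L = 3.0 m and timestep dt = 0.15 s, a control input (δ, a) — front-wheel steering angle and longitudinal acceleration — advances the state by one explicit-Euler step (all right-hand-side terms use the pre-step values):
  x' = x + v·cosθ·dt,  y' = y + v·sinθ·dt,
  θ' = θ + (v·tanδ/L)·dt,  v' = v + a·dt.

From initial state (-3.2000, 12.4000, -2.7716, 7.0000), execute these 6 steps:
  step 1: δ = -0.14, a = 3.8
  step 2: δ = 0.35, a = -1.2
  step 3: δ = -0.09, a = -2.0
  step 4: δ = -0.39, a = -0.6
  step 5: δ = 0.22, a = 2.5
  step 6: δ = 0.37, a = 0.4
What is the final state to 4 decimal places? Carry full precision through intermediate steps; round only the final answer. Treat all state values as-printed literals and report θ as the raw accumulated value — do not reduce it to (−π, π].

after step 1 (δ=-0.14, a=3.8): (-4.178947, 12.020311, -2.820923, 7.570000)
after step 2 (δ=0.35, a=-1.2): (-5.256564, 11.662399, -2.682759, 7.390000)
after step 3 (δ=-0.09, a=-2.0): (-6.250411, 11.171441, -2.716104, 7.090000)
after step 4 (δ=-0.39, a=-0.6): (-7.219087, 10.732465, -2.861823, 7.000000)
after step 5 (δ=0.22, a=2.5): (-8.228262, 10.442525, -2.783557, 7.375000)
after step 6 (δ=0.37, a=0.4): (-9.264361, 10.054855, -2.640532, 7.435000)

(-9.2644, 10.0549, -2.6405, 7.4350)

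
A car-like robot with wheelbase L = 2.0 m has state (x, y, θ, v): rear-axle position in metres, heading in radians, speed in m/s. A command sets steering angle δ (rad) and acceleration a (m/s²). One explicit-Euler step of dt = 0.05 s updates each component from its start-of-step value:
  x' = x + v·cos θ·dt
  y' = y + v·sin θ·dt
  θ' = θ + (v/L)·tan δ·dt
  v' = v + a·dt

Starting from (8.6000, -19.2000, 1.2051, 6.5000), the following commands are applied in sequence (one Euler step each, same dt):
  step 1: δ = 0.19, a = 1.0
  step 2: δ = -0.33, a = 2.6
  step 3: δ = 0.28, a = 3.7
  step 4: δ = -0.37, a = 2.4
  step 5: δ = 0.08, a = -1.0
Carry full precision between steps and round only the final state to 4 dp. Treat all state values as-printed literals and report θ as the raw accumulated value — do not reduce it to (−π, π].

(9.2051, -17.6345, 1.1757, 6.9350)

after step 1 (δ=0.19, a=1.0): (8.716220, -18.896491, 1.236352, 6.550000)
after step 2 (δ=-0.33, a=2.6): (8.823720, -18.587136, 1.180264, 6.680000)
after step 3 (δ=0.28, a=3.7): (8.950867, -18.278285, 1.228285, 6.865000)
after step 4 (δ=-0.37, a=2.4): (9.066149, -17.954972, 1.161718, 6.985000)
after step 5 (δ=0.08, a=-1.0): (9.205068, -17.634540, 1.175718, 6.935000)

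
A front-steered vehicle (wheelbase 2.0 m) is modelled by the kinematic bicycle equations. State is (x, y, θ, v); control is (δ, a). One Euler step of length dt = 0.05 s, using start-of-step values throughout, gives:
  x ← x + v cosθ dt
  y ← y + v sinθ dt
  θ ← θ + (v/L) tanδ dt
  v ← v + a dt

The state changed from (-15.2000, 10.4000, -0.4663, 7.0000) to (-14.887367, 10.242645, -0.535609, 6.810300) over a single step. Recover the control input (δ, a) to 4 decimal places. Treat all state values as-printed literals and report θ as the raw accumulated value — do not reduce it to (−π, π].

a = (v'−v)/dt = (-0.189700)/0.05 = -3.7940
Δθ = θ'−θ = -0.069309;  (v·dt/L) = 7.0000·0.05/2.0 = 0.175000
tan δ = Δθ·L/(v·dt) = -0.396051  →  δ = -0.3771

δ = -0.3771, a = -3.7940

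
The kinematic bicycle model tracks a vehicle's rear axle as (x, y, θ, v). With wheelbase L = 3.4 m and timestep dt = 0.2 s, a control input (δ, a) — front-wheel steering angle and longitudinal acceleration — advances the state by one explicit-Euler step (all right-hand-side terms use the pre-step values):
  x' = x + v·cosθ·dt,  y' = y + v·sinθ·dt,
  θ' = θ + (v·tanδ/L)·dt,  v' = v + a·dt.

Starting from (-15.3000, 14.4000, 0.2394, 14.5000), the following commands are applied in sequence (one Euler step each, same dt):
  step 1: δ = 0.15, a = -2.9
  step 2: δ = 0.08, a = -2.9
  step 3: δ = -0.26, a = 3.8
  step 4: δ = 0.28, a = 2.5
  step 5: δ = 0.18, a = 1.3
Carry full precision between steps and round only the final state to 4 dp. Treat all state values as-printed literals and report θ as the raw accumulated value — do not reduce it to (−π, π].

(-2.1043, 19.1475, 0.6200, 14.8600)

after step 1 (δ=0.15, a=-2.9): (-12.482707, 15.087647, 0.368309, 13.920000)
after step 2 (δ=0.08, a=-2.9): (-9.885409, 16.089995, 0.433955, 13.340000)
after step 3 (δ=-0.26, a=3.8): (-7.464707, 17.211790, 0.225207, 14.100000)
after step 4 (δ=0.28, a=2.5): (-4.715918, 17.841519, 0.463708, 14.600000)
after step 5 (δ=0.18, a=1.3): (-2.104269, 19.147539, 0.619987, 14.860000)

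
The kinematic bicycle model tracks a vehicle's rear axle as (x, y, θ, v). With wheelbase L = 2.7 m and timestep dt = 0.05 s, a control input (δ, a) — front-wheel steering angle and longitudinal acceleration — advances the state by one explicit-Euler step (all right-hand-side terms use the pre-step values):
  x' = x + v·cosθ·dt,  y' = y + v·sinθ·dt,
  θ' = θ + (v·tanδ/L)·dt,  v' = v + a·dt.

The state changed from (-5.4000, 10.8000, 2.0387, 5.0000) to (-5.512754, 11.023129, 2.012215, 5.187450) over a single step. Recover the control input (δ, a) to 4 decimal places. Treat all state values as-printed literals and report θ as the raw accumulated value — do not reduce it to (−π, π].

a = (v'−v)/dt = (0.187450)/0.05 = 3.7490
Δθ = θ'−θ = -0.026485;  (v·dt/L) = 5.0000·0.05/2.7 = 0.092593
tan δ = Δθ·L/(v·dt) = -0.286038  →  δ = -0.2786

δ = -0.2786, a = 3.7490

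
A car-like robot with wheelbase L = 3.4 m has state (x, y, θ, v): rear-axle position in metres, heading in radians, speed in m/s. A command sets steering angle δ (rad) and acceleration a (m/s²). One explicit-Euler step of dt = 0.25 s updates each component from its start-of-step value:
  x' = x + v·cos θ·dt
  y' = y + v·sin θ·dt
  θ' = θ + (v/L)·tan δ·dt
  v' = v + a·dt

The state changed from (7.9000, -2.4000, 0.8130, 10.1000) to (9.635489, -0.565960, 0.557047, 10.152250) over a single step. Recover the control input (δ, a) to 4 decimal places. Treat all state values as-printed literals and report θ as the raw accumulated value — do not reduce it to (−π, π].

a = (v'−v)/dt = (0.052250)/0.25 = 0.2090
Δθ = θ'−θ = -0.255953;  (v·dt/L) = 10.1000·0.25/3.4 = 0.742647
tan δ = Δθ·L/(v·dt) = -0.344650  →  δ = -0.3319

δ = -0.3319, a = 0.2090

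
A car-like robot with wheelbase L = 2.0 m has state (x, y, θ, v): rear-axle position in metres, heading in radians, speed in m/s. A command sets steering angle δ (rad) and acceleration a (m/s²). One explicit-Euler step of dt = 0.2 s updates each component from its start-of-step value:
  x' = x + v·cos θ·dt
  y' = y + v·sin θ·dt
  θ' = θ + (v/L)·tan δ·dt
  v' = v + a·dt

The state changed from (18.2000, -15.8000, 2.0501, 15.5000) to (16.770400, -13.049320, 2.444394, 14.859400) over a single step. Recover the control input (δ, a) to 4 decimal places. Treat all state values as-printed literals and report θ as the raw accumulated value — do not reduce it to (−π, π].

δ = 0.2491, a = -3.2030

a = (v'−v)/dt = (-0.640600)/0.2 = -3.2030
Δθ = θ'−θ = 0.394294;  (v·dt/L) = 15.5000·0.2/2.0 = 1.550000
tan δ = Δθ·L/(v·dt) = 0.254383  →  δ = 0.2491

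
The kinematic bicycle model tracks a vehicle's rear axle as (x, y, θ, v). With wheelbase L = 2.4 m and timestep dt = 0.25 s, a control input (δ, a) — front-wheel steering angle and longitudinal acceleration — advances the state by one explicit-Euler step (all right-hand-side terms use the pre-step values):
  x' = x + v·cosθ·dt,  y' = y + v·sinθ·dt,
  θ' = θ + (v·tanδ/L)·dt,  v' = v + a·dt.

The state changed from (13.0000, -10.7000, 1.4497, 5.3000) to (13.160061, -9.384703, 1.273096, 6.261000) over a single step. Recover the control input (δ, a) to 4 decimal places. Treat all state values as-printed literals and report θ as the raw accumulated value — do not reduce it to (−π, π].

δ = -0.3096, a = 3.8440

a = (v'−v)/dt = (0.961000)/0.25 = 3.8440
Δθ = θ'−θ = -0.176604;  (v·dt/L) = 5.3000·0.25/2.4 = 0.552083
tan δ = Δθ·L/(v·dt) = -0.319886  →  δ = -0.3096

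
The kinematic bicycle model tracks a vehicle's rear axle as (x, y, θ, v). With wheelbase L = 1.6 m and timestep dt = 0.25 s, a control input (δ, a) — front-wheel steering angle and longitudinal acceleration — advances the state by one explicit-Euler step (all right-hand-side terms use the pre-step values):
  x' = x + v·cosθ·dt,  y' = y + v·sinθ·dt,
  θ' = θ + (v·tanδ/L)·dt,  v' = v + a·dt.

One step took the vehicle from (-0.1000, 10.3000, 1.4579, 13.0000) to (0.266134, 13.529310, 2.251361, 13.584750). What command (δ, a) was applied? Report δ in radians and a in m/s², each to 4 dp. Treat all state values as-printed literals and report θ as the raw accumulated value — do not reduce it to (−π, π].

a = (v'−v)/dt = (0.584750)/0.25 = 2.3390
Δθ = θ'−θ = 0.793461;  (v·dt/L) = 13.0000·0.25/1.6 = 2.031250
tan δ = Δθ·L/(v·dt) = 0.390627  →  δ = 0.3724

δ = 0.3724, a = 2.3390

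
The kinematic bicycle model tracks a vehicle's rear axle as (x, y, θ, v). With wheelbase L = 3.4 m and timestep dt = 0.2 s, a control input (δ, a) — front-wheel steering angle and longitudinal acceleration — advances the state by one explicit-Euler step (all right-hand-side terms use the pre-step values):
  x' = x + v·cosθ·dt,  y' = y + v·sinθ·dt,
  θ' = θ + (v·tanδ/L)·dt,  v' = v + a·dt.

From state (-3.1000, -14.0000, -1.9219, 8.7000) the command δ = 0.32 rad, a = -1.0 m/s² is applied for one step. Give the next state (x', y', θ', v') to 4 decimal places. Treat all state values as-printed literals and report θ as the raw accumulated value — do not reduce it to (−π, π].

(-3.6984, -15.6338, -1.7523, 8.5000)

x' = -3.1000 + 8.7000·cos(-1.9219)·0.2 = -3.6984
y' = -14.0000 + 8.7000·sin(-1.9219)·0.2 = -15.6338
θ' = -1.9219 + (8.7000/3.4)·tan(0.32)·0.2 = -1.7523
v' = 8.7000 − 1.0000·0.2 = 8.5000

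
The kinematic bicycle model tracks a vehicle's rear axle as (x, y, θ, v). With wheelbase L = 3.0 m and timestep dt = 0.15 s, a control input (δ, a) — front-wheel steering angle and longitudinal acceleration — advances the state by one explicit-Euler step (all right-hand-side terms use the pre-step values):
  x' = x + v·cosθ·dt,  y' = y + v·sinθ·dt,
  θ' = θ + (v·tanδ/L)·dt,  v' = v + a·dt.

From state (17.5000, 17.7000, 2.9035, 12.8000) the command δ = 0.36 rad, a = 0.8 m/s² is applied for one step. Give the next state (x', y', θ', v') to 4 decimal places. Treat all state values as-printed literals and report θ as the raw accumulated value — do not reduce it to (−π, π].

(15.6342, 18.1528, 3.1444, 12.9200)

x' = 17.5000 + 12.8000·cos(2.9035)·0.15 = 15.6342
y' = 17.7000 + 12.8000·sin(2.9035)·0.15 = 18.1528
θ' = 2.9035 + (12.8000/3.0)·tan(0.36)·0.15 = 3.1444
v' = 12.8000 + 0.8000·0.15 = 12.9200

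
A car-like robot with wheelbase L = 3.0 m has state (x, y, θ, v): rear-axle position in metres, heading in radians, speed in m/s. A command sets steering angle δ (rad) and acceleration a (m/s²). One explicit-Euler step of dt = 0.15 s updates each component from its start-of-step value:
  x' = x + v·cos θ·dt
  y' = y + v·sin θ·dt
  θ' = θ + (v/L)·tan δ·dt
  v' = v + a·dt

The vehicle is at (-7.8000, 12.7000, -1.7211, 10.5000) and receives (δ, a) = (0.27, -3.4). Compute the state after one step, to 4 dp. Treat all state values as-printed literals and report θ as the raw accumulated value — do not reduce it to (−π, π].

(-8.0358, 11.1428, -1.5758, 9.9900)

x' = -7.8000 + 10.5000·cos(-1.7211)·0.15 = -8.0358
y' = 12.7000 + 10.5000·sin(-1.7211)·0.15 = 11.1428
θ' = -1.7211 + (10.5000/3.0)·tan(0.27)·0.15 = -1.5758
v' = 10.5000 − 3.4000·0.15 = 9.9900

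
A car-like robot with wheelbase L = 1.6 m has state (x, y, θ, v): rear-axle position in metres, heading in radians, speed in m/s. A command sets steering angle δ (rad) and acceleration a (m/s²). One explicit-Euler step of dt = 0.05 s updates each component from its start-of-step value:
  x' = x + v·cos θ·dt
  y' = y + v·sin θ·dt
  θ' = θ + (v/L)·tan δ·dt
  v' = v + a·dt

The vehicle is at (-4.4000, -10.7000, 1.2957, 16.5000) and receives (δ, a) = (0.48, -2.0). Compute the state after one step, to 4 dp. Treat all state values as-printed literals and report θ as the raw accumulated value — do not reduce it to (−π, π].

x' = -4.4000 + 16.5000·cos(1.2957)·0.05 = -4.1759
y' = -10.7000 + 16.5000·sin(1.2957)·0.05 = -9.9060
θ' = 1.2957 + (16.5000/1.6)·tan(0.48)·0.05 = 1.5641
v' = 16.5000 − 2.0000·0.05 = 16.4000

(-4.1759, -9.9060, 1.5641, 16.4000)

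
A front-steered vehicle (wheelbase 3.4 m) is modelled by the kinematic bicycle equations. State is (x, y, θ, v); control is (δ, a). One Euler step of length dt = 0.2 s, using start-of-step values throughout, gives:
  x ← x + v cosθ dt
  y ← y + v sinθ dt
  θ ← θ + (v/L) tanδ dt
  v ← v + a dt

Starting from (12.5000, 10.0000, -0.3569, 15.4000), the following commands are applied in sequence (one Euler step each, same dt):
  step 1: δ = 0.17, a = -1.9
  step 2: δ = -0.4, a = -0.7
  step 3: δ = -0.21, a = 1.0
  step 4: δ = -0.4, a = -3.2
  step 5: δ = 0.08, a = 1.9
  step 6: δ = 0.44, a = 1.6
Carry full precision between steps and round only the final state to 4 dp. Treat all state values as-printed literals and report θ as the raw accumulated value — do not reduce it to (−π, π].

(25.6518, -0.5942, -0.6580, 15.1400)

after step 1 (δ=0.17, a=-1.9): (15.385912, 8.923937, -0.201399, 15.020000)
after step 2 (δ=-0.4, a=-0.7): (18.329194, 8.323015, -0.574949, 14.880000)
after step 3 (δ=-0.21, a=1.0): (20.826712, 6.704689, -0.761512, 15.080000)
after step 4 (δ=-0.4, a=-3.2): (23.009674, 4.623600, -1.136554, 14.440000)
after step 5 (δ=0.08, a=1.9): (24.224722, 2.003638, -1.068456, 14.820000)
after step 6 (δ=0.44, a=1.6): (25.651824, -0.594184, -0.658046, 15.140000)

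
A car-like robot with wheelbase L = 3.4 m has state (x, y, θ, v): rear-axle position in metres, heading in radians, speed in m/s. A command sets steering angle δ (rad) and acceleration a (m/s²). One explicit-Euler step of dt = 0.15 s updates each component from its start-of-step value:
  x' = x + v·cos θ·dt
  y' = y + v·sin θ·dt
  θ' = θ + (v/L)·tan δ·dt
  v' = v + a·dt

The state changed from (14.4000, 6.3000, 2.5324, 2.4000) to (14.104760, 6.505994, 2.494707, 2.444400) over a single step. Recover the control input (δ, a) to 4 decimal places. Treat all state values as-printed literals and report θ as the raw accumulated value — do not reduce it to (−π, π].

δ = -0.3420, a = 0.2960

a = (v'−v)/dt = (0.044400)/0.15 = 0.2960
Δθ = θ'−θ = -0.037693;  (v·dt/L) = 2.4000·0.15/3.4 = 0.105882
tan δ = Δθ·L/(v·dt) = -0.355989  →  δ = -0.3420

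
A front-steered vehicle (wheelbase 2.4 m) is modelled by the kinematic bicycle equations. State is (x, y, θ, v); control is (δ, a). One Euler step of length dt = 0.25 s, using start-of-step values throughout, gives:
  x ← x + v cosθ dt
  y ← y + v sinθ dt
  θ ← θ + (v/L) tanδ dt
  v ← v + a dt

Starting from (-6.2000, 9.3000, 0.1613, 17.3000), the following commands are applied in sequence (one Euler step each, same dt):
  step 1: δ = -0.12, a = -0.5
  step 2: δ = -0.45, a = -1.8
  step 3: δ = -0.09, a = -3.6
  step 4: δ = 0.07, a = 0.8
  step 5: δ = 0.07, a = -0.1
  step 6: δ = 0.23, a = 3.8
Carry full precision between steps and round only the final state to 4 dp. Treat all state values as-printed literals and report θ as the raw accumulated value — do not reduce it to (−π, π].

(11.7090, -3.3348, -0.4546, 16.9500)

after step 1 (δ=-0.12, a=-0.5): (-1.931141, 9.994601, -0.055994, 17.175000)
after step 2 (δ=-0.45, a=-1.8): (2.355879, 9.754303, -0.920210, 16.725000)
after step 3 (δ=-0.09, a=-3.6): (4.888267, 6.427162, -1.077431, 15.825000)
after step 4 (δ=0.07, a=0.8): (6.761916, 2.942718, -0.961852, 16.025000)
after step 5 (δ=0.07, a=-0.1): (9.053499, -0.343418, -0.844812, 16.000000)
after step 6 (δ=0.23, a=3.8): (11.708988, -3.334802, -0.454573, 16.950000)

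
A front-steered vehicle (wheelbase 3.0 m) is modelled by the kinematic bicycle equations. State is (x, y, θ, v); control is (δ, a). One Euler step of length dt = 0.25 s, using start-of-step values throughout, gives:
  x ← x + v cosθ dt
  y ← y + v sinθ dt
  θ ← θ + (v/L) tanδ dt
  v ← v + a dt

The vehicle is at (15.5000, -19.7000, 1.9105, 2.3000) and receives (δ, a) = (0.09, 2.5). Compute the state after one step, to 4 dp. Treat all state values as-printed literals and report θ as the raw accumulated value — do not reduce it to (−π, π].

(15.3084, -19.1579, 1.9278, 2.9250)

x' = 15.5000 + 2.3000·cos(1.9105)·0.25 = 15.3084
y' = -19.7000 + 2.3000·sin(1.9105)·0.25 = -19.1579
θ' = 1.9105 + (2.3000/3.0)·tan(0.09)·0.25 = 1.9278
v' = 2.3000 + 2.5000·0.25 = 2.9250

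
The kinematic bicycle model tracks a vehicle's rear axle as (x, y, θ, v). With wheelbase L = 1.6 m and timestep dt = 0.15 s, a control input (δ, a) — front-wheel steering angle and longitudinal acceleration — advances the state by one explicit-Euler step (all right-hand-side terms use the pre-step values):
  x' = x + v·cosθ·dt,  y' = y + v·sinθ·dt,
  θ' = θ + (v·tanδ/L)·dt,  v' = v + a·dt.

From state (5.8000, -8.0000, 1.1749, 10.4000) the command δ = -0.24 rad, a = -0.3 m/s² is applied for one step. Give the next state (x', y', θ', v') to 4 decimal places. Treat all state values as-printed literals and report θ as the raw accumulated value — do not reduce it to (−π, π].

x' = 5.8000 + 10.4000·cos(1.1749)·0.15 = 6.4016
y' = -8.0000 + 10.4000·sin(1.1749)·0.15 = -6.5607
θ' = 1.1749 + (10.4000/1.6)·tan(-0.24)·0.15 = 0.9363
v' = 10.4000 − 0.3000·0.15 = 10.3550

(6.4016, -6.5607, 0.9363, 10.3550)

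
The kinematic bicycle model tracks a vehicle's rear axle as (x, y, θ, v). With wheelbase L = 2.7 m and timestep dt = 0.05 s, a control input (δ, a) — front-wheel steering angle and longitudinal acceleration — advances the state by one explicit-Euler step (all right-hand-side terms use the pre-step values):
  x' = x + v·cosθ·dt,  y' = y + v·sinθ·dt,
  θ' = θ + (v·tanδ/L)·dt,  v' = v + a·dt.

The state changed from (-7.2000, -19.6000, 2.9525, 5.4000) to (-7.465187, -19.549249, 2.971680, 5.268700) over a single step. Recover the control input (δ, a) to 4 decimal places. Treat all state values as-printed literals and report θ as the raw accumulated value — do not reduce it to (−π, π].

a = (v'−v)/dt = (-0.131300)/0.05 = -2.6260
Δθ = θ'−θ = 0.019180;  (v·dt/L) = 5.4000·0.05/2.7 = 0.100000
tan δ = Δθ·L/(v·dt) = 0.191800  →  δ = 0.1895

δ = 0.1895, a = -2.6260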